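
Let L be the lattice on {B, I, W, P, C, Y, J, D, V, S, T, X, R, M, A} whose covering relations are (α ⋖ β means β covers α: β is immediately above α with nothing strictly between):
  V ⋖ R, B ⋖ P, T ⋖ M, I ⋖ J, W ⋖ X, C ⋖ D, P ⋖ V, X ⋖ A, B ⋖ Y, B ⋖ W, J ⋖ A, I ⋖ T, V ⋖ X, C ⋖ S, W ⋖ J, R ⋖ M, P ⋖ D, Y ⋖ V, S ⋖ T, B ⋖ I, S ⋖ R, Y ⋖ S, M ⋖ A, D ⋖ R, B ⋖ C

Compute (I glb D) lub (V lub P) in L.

I ∧ D = B
V ∨ P = V
B ∨ V = V

V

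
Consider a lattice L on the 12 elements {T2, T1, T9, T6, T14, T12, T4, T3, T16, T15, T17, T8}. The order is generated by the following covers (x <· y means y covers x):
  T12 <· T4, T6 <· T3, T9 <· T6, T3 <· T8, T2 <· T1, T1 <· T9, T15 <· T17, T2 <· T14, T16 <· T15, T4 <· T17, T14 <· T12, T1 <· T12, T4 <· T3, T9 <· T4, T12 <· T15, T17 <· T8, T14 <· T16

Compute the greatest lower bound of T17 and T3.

T4

Common lower bounds of {T17, T3}: T1, T12, T14, T2, T4, T9.
The greatest among these is T4.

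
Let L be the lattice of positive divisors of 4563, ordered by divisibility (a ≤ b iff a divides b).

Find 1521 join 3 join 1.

In the divisibility order, the join is the least common multiple: lcm(1521, 3, 1) = 1521.

1521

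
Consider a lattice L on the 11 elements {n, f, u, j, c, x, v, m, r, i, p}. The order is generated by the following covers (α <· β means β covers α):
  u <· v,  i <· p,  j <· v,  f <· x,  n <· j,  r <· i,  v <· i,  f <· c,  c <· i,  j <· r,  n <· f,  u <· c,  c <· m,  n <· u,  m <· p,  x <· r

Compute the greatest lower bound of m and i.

Common lower bounds of {m, i}: c, f, n, u.
The greatest among these is c.

c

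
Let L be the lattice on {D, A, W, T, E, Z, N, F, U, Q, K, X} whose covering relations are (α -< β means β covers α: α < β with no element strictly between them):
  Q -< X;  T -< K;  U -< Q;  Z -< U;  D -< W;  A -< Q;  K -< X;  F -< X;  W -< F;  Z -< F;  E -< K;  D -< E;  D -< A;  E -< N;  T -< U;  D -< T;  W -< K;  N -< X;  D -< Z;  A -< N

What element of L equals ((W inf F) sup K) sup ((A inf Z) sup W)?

W ∧ F = W
W ∨ K = K
A ∧ Z = D
D ∨ W = W
K ∨ W = K

K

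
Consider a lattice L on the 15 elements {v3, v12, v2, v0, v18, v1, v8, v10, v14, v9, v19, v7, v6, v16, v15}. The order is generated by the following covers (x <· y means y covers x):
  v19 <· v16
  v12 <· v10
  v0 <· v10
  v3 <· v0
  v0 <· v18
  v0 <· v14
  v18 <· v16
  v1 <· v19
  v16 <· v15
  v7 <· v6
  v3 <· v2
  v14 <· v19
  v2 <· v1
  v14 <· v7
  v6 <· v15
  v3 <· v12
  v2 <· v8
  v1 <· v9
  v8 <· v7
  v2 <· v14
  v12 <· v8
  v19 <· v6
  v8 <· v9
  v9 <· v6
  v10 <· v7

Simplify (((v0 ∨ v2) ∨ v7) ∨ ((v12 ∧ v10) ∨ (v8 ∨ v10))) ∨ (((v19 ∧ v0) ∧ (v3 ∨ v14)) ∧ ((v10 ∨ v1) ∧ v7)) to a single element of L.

v7

v0 ∨ v2 = v14
v14 ∨ v7 = v7
v12 ∧ v10 = v12
v8 ∨ v10 = v7
v12 ∨ v7 = v7
v7 ∨ v7 = v7
v19 ∧ v0 = v0
v3 ∨ v14 = v14
v0 ∧ v14 = v0
v10 ∨ v1 = v6
v6 ∧ v7 = v7
v0 ∧ v7 = v0
v7 ∨ v0 = v7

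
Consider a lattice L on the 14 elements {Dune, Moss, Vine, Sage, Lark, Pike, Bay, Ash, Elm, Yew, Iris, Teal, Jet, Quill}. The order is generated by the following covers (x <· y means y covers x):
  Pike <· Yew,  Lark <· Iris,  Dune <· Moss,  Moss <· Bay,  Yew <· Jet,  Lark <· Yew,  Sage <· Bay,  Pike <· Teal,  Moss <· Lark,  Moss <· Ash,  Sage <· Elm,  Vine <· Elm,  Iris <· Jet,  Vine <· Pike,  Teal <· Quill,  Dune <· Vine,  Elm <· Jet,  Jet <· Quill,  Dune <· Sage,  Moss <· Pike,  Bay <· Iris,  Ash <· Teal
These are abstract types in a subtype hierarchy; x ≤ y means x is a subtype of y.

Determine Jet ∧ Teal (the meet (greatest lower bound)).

Common lower bounds of {Jet, Teal}: Dune, Moss, Pike, Vine.
The greatest among these is Pike.

Pike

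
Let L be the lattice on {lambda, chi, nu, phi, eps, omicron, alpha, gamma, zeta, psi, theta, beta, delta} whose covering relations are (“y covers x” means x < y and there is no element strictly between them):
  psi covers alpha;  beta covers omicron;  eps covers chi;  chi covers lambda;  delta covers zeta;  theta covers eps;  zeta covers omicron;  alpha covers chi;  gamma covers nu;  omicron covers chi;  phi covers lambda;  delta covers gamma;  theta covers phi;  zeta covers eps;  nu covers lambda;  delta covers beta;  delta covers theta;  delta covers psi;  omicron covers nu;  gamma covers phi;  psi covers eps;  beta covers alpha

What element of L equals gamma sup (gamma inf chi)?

gamma

gamma ∧ chi = lambda
gamma ∨ lambda = gamma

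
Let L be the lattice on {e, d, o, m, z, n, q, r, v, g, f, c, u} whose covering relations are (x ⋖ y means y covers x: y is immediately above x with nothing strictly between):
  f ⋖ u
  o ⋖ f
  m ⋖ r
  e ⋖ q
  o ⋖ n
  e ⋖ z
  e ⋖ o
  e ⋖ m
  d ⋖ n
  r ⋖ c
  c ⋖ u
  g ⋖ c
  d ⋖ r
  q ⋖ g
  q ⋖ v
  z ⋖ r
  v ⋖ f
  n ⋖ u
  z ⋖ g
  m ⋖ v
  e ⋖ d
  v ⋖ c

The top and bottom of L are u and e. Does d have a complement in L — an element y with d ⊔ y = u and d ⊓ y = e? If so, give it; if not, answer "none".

f

Need y with d ∨ y = u and d ∧ y = e.
Checking each element gives: f.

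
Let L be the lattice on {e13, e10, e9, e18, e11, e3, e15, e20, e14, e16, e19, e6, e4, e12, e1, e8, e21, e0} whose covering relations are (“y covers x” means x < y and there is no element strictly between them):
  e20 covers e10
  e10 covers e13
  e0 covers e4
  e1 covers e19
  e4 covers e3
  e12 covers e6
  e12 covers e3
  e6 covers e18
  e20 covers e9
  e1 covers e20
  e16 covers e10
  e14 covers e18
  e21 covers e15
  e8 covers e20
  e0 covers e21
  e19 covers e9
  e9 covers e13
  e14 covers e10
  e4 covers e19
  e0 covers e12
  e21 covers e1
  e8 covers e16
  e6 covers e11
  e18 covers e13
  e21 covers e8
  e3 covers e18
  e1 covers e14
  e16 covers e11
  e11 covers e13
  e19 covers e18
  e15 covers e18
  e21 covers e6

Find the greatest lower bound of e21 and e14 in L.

e14

Common lower bounds of {e21, e14}: e10, e13, e14, e18.
The greatest among these is e14.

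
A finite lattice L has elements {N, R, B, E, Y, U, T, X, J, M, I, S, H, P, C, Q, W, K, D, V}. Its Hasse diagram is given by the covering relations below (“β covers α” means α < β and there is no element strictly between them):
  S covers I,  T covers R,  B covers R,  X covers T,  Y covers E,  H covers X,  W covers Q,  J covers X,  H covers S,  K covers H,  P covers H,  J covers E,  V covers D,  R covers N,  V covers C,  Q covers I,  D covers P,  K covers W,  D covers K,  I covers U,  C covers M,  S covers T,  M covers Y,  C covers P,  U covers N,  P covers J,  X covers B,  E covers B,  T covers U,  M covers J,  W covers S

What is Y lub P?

Common upper bounds of {Y, P}: C, V.
The least among these is C.

C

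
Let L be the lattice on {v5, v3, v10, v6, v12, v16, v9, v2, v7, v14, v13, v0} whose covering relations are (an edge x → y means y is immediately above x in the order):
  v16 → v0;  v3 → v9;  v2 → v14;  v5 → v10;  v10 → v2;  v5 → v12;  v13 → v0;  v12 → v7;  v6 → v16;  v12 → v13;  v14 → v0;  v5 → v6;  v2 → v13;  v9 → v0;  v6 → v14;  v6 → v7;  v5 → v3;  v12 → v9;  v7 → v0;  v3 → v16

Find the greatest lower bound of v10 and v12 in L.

Common lower bounds of {v10, v12}: v5.
The greatest among these is v5.

v5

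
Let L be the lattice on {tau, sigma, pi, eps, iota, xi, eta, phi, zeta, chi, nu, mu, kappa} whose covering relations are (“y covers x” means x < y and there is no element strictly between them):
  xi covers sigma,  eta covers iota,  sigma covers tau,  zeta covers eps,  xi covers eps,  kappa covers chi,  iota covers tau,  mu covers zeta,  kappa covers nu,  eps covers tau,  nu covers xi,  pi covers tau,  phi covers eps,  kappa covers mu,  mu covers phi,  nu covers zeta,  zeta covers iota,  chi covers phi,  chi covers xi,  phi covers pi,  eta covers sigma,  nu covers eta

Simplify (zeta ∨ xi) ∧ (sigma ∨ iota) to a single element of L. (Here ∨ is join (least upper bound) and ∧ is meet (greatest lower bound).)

eta

zeta ∨ xi = nu
sigma ∨ iota = eta
nu ∧ eta = eta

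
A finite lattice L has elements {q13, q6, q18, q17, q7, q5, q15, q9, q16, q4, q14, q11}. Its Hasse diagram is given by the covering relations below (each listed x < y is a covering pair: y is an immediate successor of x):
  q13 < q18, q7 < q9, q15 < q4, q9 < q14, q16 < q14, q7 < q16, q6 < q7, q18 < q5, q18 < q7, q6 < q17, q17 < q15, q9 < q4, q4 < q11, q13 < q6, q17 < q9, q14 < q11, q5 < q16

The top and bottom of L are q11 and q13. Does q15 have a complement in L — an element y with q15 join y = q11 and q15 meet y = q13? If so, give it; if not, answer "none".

Need y with q15 ∨ y = q11 and q15 ∧ y = q13.
Checking each element gives: q5.

q5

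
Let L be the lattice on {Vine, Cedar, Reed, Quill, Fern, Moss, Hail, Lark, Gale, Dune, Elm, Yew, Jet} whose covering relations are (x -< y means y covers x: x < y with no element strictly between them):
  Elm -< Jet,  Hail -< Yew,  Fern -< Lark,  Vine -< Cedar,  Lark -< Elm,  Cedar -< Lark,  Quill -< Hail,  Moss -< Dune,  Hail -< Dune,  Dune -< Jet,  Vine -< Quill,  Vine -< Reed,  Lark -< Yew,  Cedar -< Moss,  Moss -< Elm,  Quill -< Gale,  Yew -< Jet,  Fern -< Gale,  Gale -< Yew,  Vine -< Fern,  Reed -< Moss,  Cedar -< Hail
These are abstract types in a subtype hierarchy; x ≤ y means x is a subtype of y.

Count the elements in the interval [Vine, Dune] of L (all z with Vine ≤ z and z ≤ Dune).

The interval [Vine, Dune] = {Cedar, Dune, Hail, Moss, Quill, Reed, Vine}, which has 7 elements.

7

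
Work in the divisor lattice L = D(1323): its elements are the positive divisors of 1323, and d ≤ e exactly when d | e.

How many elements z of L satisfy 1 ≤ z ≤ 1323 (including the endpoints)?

The interval [1, 1323] = {1, 1323, 147, 189, 21, 27, 3, 441, 49, 63, 7, 9}, which has 12 elements.

12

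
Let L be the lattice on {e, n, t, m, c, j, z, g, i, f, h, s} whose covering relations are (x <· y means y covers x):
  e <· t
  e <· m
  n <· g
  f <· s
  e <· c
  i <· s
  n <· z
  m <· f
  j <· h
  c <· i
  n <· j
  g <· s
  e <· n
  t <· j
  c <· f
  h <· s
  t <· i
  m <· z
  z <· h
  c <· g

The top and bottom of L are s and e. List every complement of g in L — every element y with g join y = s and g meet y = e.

m, t

Need y with g ∨ y = s and g ∧ y = e.
Checking each element gives: m, t.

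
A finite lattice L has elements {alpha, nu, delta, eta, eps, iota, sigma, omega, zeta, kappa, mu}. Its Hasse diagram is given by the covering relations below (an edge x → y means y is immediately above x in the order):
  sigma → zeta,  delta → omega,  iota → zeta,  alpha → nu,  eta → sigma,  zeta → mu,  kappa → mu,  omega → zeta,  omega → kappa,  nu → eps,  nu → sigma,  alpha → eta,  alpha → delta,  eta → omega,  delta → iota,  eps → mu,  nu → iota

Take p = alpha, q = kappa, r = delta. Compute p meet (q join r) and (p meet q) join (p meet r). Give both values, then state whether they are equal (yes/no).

q join r = kappa, so p meet (q join r) = alpha meet kappa = alpha.
p meet q = alpha and p meet r = alpha, so (p meet q) join (p meet r) = alpha join alpha = alpha.
Equal: yes.

alpha; alpha; yes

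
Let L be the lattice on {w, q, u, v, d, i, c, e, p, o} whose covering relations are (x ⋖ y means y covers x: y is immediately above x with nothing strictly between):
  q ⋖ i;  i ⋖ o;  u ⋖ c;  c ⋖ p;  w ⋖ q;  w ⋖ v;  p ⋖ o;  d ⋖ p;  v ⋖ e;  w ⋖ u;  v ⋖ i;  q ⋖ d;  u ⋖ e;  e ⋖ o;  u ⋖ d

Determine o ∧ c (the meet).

Common lower bounds of {o, c}: c, u, w.
The greatest among these is c.

c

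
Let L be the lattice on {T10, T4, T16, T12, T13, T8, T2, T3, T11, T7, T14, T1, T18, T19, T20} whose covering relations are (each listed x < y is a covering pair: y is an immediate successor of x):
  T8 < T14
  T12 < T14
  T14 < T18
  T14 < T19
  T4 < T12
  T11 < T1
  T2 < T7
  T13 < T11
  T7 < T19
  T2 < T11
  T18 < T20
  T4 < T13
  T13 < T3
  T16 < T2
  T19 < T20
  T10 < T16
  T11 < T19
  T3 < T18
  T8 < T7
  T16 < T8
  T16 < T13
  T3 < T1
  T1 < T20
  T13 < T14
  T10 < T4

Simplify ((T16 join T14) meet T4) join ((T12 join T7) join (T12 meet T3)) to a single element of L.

T19

T16 ∨ T14 = T14
T14 ∧ T4 = T4
T12 ∨ T7 = T19
T12 ∧ T3 = T4
T19 ∨ T4 = T19
T4 ∨ T19 = T19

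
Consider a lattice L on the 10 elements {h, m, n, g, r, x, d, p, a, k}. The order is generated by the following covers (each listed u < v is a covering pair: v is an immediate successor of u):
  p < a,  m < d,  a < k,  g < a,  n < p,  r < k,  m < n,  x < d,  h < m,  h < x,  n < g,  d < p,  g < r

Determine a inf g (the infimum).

g

Common lower bounds of {a, g}: g, h, m, n.
The greatest among these is g.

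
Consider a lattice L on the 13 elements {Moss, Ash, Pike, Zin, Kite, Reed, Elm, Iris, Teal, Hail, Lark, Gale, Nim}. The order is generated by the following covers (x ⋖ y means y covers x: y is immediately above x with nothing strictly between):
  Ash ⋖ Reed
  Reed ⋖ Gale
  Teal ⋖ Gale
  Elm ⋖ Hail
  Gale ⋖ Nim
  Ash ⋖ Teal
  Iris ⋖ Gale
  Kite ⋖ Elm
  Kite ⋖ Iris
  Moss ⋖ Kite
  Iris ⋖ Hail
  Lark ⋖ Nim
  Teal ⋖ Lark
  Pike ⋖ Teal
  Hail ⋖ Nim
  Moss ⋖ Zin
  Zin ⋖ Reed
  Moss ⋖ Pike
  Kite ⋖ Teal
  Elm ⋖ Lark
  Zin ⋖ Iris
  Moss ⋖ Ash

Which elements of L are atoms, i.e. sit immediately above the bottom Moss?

Ash, Kite, Pike, Zin

The atoms are exactly the elements that cover Moss: Ash, Kite, Pike, Zin.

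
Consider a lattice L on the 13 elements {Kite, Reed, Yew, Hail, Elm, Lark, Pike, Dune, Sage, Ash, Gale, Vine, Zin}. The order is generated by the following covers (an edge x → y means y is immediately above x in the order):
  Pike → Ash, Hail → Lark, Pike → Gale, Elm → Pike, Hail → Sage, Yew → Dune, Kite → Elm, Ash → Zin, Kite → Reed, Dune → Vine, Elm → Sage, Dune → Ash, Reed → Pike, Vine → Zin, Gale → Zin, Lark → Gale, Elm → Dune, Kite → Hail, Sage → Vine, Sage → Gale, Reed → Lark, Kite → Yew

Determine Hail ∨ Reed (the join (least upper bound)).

Common upper bounds of {Hail, Reed}: Gale, Lark, Zin.
The least among these is Lark.

Lark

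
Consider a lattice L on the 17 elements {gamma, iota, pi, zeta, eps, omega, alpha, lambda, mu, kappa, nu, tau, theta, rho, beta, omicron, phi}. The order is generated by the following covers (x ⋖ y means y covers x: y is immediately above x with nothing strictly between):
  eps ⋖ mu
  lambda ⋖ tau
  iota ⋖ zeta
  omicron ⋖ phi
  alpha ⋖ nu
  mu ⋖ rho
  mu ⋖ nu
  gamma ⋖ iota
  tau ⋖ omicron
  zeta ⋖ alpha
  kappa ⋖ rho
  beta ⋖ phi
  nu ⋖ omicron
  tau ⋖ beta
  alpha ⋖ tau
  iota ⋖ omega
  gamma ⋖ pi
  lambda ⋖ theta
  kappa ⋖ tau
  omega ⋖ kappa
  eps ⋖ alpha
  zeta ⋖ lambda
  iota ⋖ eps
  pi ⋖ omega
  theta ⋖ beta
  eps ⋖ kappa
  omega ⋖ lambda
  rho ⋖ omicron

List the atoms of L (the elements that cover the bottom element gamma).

iota, pi

The atoms are exactly the elements that cover gamma: iota, pi.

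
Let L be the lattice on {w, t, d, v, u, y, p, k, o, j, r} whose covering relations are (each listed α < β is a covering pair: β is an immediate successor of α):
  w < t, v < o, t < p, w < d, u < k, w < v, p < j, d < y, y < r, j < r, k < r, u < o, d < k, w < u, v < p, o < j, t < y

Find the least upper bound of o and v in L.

o

Common upper bounds of {o, v}: j, o, r.
The least among these is o.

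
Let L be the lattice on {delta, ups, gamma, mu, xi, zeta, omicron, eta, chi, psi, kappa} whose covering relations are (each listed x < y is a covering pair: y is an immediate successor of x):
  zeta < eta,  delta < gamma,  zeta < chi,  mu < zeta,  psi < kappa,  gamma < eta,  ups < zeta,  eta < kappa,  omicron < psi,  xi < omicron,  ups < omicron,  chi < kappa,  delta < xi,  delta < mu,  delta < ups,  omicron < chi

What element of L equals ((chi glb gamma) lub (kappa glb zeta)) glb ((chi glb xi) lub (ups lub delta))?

chi ∧ gamma = delta
kappa ∧ zeta = zeta
delta ∨ zeta = zeta
chi ∧ xi = xi
ups ∨ delta = ups
xi ∨ ups = omicron
zeta ∧ omicron = ups

ups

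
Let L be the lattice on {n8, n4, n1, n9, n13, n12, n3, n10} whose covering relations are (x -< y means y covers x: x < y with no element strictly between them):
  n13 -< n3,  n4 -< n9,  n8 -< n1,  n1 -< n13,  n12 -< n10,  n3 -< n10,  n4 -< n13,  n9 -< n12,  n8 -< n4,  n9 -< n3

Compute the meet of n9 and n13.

Common lower bounds of {n9, n13}: n4, n8.
The greatest among these is n4.

n4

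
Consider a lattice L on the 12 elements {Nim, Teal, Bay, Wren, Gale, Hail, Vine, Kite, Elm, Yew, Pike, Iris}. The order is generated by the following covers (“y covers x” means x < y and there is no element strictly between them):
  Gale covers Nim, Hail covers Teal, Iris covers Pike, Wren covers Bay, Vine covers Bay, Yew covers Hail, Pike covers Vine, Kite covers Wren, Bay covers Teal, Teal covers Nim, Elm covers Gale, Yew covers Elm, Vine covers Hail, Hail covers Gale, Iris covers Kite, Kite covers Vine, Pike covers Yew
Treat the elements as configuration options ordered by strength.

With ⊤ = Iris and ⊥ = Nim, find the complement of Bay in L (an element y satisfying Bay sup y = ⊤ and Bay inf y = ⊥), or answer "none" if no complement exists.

For every candidate y, either Bay ∨ y ≠ Iris or Bay ∧ y ≠ Nim; no complement exists.

none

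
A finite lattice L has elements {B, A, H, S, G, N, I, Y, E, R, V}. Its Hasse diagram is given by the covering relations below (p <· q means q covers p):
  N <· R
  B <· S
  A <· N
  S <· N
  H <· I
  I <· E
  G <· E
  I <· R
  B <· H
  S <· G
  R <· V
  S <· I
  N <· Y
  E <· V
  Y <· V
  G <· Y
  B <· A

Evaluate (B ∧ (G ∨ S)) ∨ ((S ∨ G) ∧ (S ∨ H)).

G ∨ S = G
B ∧ G = B
S ∨ G = G
S ∨ H = I
G ∧ I = S
B ∨ S = S

S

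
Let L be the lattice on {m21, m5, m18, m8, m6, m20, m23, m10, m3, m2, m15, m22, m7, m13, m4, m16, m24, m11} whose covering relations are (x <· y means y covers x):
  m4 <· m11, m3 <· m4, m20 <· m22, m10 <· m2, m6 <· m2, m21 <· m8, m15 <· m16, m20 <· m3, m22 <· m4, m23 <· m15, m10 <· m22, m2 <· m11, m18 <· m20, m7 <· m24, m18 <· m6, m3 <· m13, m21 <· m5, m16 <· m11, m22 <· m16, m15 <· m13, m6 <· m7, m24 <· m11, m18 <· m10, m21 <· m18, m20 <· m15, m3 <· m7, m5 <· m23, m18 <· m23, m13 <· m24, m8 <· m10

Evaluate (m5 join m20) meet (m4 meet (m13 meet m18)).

m5 ∨ m20 = m15
m13 ∧ m18 = m18
m4 ∧ m18 = m18
m15 ∧ m18 = m18

m18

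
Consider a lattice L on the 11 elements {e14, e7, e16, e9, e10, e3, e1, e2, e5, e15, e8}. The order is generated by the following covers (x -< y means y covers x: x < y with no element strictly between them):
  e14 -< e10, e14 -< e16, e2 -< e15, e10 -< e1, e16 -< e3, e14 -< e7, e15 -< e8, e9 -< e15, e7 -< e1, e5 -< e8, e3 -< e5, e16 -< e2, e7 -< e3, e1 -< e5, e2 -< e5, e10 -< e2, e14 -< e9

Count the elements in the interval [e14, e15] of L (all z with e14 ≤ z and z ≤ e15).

6

The interval [e14, e15] = {e10, e14, e15, e16, e2, e9}, which has 6 elements.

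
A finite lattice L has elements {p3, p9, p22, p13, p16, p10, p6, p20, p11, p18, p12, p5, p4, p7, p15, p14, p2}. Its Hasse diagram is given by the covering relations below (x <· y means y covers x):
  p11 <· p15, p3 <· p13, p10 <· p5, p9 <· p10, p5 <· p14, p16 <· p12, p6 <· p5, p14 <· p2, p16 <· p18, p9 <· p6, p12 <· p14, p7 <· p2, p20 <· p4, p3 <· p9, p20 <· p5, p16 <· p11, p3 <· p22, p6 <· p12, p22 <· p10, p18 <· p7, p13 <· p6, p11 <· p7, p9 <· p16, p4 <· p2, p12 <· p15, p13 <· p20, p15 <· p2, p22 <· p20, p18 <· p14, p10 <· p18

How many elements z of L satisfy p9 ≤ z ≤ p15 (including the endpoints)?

The interval [p9, p15] = {p11, p12, p15, p16, p6, p9}, which has 6 elements.

6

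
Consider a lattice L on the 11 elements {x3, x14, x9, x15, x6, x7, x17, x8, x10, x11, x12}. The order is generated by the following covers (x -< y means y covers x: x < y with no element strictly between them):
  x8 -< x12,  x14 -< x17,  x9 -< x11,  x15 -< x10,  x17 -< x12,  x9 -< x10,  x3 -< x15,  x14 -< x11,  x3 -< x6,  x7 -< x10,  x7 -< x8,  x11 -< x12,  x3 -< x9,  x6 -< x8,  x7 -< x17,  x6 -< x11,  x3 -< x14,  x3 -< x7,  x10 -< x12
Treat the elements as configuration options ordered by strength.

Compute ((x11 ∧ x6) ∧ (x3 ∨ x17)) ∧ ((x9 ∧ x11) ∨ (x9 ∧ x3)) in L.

x3

x11 ∧ x6 = x6
x3 ∨ x17 = x17
x6 ∧ x17 = x3
x9 ∧ x11 = x9
x9 ∧ x3 = x3
x9 ∨ x3 = x9
x3 ∧ x9 = x3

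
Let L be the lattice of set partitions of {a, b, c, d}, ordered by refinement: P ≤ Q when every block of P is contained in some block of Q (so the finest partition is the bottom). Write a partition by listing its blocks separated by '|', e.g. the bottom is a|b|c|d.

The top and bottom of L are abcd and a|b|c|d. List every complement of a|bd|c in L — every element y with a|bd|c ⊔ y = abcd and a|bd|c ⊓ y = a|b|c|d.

Need y with a|bd|c ∨ y = abcd and a|bd|c ∧ y = a|b|c|d.
Checking each element gives: abc|d, ab|cd, acd|b, ad|bc.

abc|d, ab|cd, acd|b, ad|bc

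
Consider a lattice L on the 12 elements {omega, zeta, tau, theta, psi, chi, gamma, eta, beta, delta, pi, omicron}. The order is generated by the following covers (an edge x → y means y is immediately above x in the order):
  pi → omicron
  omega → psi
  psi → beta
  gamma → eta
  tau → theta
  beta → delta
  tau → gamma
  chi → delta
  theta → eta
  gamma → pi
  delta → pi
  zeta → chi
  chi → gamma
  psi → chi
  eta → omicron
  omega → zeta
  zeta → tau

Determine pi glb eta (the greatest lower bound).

Common lower bounds of {pi, eta}: chi, gamma, omega, psi, tau, zeta.
The greatest among these is gamma.

gamma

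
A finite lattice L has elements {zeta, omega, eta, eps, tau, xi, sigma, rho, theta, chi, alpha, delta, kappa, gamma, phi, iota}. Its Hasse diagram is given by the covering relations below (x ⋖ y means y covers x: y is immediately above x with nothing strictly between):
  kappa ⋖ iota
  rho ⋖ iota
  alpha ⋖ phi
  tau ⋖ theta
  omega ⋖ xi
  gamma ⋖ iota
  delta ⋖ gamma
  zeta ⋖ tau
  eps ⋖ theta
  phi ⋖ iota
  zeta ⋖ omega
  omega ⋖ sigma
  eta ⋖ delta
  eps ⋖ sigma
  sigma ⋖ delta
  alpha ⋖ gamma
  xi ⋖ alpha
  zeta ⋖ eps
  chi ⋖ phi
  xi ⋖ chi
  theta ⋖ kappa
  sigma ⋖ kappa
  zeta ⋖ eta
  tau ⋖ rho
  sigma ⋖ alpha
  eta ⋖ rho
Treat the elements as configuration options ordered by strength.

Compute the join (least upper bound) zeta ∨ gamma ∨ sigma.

Common upper bounds of {zeta, gamma, sigma}: gamma, iota.
The least among these is gamma.

gamma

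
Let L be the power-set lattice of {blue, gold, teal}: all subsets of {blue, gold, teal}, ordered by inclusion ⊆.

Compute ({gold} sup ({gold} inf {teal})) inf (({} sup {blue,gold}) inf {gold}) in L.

{gold} ∧ {teal} = {}
{gold} ∨ {} = {gold}
{} ∨ {blue,gold} = {blue,gold}
{blue,gold} ∧ {gold} = {gold}
{gold} ∧ {gold} = {gold}

{gold}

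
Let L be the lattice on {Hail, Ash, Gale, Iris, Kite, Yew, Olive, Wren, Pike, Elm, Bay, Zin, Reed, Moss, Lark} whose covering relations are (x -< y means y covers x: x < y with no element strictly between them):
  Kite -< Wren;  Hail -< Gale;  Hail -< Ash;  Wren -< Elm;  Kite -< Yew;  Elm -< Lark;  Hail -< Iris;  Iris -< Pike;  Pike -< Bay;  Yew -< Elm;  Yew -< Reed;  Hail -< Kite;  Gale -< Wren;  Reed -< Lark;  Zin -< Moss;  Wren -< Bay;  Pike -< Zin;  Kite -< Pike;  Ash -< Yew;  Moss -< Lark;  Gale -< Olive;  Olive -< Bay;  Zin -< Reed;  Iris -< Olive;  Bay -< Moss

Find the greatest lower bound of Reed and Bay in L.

Pike

Common lower bounds of {Reed, Bay}: Hail, Iris, Kite, Pike.
The greatest among these is Pike.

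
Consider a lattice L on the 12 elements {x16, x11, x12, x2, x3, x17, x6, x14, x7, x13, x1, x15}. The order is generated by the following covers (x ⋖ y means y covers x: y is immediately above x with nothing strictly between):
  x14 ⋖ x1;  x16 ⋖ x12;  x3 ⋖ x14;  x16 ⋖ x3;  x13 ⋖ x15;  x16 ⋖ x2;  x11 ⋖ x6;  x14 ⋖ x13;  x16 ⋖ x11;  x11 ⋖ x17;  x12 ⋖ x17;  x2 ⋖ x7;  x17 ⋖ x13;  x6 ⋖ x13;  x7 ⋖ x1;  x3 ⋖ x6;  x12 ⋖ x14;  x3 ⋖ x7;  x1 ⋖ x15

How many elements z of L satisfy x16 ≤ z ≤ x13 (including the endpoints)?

8

The interval [x16, x13] = {x11, x12, x13, x14, x16, x17, x3, x6}, which has 8 elements.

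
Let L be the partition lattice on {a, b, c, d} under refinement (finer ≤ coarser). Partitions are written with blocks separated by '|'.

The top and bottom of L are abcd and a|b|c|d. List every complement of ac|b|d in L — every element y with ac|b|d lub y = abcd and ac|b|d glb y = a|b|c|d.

Need y with ac|b|d ∨ y = abcd and ac|b|d ∧ y = a|b|c|d.
Checking each element gives: abd|c, ab|cd, ad|bc, a|bcd.

abd|c, ab|cd, ad|bc, a|bcd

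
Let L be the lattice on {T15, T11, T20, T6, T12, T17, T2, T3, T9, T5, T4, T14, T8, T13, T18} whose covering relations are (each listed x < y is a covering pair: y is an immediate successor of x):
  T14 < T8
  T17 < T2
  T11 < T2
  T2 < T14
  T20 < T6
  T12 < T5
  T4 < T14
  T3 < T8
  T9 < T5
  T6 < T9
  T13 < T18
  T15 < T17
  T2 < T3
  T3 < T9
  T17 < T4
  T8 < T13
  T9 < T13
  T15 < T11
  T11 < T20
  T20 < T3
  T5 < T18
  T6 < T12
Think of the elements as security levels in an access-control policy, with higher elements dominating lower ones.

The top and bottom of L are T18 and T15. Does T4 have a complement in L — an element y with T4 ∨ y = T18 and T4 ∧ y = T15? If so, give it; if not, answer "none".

T12

Need y with T4 ∨ y = T18 and T4 ∧ y = T15.
Checking each element gives: T12.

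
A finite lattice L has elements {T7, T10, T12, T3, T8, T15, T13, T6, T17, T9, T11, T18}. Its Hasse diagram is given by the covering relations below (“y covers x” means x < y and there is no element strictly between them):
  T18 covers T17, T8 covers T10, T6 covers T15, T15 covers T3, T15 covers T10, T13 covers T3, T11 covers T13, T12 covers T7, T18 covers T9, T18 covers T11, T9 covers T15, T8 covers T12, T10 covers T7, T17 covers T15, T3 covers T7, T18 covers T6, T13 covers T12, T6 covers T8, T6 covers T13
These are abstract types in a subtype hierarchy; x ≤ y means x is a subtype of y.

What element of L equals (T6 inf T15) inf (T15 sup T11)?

T15

T6 ∧ T15 = T15
T15 ∨ T11 = T18
T15 ∧ T18 = T15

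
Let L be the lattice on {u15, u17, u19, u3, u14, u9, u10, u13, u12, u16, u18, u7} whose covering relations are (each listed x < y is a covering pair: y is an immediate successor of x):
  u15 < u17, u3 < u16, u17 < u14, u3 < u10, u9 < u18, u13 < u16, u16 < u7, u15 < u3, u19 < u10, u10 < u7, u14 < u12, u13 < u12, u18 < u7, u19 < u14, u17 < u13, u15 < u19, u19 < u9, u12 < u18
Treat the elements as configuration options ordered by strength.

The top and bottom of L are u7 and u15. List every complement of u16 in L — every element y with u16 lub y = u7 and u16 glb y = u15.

u19, u9

Need y with u16 ∨ y = u7 and u16 ∧ y = u15.
Checking each element gives: u19, u9.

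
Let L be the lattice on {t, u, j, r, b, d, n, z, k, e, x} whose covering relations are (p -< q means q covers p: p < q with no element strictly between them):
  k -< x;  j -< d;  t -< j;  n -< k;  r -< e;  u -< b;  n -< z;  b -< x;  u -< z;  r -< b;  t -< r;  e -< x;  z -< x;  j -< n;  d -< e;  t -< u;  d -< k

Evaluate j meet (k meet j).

k ∧ j = j
j ∧ j = j

j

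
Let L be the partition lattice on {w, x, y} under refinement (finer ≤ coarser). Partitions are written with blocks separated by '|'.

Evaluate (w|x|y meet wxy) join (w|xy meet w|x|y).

w|x|y ∧ wxy = w|x|y
w|xy ∧ w|x|y = w|x|y
w|x|y ∨ w|x|y = w|x|y

w|x|y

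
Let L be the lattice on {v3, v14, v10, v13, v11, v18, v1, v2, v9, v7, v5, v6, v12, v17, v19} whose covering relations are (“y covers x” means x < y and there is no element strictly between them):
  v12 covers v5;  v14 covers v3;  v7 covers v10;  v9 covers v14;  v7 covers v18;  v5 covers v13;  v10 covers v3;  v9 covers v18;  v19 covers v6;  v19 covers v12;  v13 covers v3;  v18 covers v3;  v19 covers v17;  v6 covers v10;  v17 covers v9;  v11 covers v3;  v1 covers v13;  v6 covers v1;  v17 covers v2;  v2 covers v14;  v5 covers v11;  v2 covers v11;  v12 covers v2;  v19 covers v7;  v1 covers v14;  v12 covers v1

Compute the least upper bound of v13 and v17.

Common upper bounds of {v13, v17}: v19.
The least among these is v19.

v19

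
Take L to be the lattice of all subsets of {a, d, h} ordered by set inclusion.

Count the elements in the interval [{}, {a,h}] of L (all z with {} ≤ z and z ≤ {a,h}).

4

The interval [{}, {a,h}] = {{a,h}, {a}, {h}, {}}, which has 4 elements.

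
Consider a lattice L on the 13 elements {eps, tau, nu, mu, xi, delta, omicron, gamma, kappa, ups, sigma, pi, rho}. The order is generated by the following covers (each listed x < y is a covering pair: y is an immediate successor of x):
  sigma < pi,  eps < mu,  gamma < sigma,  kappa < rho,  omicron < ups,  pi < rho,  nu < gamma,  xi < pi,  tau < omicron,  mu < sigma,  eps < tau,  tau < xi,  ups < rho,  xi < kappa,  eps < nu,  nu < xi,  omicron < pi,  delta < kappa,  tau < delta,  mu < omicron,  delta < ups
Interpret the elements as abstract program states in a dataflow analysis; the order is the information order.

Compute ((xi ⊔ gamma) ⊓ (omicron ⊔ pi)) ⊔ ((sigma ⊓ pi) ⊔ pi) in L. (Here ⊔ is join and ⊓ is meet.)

xi ∨ gamma = pi
omicron ∨ pi = pi
pi ∧ pi = pi
sigma ∧ pi = sigma
sigma ∨ pi = pi
pi ∨ pi = pi

pi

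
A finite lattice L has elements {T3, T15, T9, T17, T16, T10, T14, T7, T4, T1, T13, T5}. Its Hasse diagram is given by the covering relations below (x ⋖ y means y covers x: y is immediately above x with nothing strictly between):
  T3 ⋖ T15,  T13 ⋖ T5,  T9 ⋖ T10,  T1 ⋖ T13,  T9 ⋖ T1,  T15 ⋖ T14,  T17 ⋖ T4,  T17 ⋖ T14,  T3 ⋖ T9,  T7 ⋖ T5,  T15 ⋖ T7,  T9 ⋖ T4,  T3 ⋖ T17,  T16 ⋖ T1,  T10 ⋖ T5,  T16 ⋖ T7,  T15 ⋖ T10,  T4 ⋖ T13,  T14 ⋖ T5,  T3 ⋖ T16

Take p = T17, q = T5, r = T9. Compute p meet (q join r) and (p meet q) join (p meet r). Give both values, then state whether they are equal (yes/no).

T17; T17; yes

q join r = T5, so p meet (q join r) = T17 meet T5 = T17.
p meet q = T17 and p meet r = T3, so (p meet q) join (p meet r) = T17 join T3 = T17.
Equal: yes.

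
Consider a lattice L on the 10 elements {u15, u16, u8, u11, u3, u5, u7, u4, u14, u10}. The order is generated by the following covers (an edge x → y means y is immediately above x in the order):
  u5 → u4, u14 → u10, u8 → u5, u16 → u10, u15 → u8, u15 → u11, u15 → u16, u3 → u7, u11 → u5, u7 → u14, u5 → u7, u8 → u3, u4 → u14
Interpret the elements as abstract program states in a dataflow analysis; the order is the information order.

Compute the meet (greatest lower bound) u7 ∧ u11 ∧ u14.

Common lower bounds of {u7, u11, u14}: u11, u15.
The greatest among these is u11.

u11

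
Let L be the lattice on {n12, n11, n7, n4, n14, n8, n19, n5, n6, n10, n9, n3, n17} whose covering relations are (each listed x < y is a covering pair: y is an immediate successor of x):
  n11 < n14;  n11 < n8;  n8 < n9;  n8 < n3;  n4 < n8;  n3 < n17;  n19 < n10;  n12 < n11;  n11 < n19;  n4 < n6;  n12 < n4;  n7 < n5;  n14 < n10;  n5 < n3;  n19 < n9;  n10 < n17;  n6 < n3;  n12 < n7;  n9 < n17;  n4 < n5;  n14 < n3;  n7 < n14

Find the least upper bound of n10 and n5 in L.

n17

Common upper bounds of {n10, n5}: n17.
The least among these is n17.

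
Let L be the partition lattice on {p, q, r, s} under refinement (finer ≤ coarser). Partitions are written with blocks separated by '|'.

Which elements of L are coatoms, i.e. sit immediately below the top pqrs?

The coatoms are exactly the elements covered by pqrs: pqr|s, pqs|r, pq|rs, prs|q, pr|qs, ps|qr, p|qrs.

pqr|s, pqs|r, pq|rs, prs|q, pr|qs, ps|qr, p|qrs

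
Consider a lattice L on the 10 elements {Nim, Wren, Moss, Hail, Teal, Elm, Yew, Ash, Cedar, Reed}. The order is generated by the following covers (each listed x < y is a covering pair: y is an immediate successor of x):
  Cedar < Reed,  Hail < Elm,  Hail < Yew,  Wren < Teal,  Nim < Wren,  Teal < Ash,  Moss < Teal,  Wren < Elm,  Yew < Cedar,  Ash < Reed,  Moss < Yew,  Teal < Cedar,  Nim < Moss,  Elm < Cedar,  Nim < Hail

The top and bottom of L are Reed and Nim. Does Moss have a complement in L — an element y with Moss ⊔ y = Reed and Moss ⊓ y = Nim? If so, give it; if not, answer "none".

For every candidate y, either Moss ∨ y ≠ Reed or Moss ∧ y ≠ Nim; no complement exists.

none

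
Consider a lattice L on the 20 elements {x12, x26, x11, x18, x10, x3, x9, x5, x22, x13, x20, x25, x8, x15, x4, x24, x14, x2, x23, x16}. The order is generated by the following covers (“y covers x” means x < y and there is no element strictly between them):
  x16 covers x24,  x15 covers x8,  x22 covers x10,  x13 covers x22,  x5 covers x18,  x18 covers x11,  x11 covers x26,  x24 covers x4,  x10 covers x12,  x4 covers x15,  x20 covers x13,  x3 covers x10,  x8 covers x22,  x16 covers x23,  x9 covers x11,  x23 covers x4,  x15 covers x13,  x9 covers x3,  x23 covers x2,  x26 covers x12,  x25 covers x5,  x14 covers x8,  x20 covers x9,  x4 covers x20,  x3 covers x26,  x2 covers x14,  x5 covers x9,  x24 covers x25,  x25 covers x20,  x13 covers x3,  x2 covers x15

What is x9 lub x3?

Common upper bounds of {x9, x3}: x16, x20, x23, x24, x25, x4, x5, x9.
The least among these is x9.

x9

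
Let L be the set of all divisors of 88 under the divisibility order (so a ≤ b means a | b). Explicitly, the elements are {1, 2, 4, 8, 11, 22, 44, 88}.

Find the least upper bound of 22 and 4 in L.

44

In the divisibility order, the join is the least common multiple: lcm(22, 4) = 44.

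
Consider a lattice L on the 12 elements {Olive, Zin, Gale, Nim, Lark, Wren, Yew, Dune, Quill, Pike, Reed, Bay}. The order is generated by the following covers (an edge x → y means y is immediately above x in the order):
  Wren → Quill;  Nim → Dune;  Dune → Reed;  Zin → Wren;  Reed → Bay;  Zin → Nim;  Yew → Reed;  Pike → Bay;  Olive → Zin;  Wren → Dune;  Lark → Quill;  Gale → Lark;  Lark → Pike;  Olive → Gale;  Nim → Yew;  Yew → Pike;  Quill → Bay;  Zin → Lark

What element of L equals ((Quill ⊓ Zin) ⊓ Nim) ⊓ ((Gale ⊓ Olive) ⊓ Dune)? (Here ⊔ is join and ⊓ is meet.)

Olive

Quill ∧ Zin = Zin
Zin ∧ Nim = Zin
Gale ∧ Olive = Olive
Olive ∧ Dune = Olive
Zin ∧ Olive = Olive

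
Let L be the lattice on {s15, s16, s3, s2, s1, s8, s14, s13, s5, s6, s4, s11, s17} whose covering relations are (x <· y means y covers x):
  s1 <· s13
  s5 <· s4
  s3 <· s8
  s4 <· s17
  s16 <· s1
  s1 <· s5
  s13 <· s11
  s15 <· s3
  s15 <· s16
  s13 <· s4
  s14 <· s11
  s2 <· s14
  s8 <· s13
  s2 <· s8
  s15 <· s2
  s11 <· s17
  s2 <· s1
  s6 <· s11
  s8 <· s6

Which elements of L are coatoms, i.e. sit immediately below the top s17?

The coatoms are exactly the elements covered by s17: s11, s4.

s11, s4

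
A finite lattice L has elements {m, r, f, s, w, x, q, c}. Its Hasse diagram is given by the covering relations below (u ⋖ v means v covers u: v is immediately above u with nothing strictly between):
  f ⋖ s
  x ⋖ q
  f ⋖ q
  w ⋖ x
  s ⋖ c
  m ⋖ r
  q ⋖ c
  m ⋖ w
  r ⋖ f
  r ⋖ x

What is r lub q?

Common upper bounds of {r, q}: c, q.
The least among these is q.

q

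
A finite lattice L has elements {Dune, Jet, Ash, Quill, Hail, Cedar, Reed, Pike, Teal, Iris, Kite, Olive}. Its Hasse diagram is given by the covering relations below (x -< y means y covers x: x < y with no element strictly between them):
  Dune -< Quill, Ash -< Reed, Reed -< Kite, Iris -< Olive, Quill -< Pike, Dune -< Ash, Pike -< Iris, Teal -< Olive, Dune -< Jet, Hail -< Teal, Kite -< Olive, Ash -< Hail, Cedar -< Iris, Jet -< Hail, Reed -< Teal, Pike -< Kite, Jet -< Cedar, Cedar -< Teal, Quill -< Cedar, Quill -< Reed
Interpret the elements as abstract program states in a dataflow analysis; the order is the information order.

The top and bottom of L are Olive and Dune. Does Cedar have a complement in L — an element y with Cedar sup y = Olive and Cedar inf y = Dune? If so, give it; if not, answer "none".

none

For every candidate y, either Cedar ∨ y ≠ Olive or Cedar ∧ y ≠ Dune; no complement exists.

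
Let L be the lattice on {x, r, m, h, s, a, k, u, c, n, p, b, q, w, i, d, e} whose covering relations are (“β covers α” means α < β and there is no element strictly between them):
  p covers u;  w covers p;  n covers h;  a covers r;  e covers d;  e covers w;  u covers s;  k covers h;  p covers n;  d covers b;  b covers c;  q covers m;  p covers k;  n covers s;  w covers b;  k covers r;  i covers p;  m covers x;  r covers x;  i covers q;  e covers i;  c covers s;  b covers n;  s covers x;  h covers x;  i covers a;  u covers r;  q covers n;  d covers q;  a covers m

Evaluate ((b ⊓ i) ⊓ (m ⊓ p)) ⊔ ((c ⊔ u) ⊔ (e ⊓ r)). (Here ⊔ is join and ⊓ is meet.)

w

b ∧ i = n
m ∧ p = x
n ∧ x = x
c ∨ u = w
e ∧ r = r
w ∨ r = w
x ∨ w = w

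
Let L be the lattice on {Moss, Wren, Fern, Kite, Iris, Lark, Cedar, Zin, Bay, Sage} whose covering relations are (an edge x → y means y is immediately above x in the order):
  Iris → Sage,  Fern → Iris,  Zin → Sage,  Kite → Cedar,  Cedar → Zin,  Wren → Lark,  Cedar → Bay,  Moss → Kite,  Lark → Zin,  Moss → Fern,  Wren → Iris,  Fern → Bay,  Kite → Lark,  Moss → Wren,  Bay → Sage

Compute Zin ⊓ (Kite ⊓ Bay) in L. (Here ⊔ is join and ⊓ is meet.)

Kite ∧ Bay = Kite
Zin ∧ Kite = Kite

Kite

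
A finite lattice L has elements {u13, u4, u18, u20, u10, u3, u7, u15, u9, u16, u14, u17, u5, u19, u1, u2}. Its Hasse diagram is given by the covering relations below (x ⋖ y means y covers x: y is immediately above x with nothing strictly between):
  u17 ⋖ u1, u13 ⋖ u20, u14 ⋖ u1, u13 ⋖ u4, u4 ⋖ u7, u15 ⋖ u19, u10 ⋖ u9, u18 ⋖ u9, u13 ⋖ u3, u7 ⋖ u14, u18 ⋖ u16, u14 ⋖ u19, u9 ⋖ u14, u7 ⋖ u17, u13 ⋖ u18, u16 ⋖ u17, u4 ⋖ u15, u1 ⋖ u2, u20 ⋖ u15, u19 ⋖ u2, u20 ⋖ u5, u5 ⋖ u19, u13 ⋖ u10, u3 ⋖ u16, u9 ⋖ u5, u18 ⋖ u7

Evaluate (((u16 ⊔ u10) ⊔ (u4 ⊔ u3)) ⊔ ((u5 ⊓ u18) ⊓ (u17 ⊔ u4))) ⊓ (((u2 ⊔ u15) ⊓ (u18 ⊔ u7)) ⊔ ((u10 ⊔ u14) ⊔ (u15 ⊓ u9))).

u14

u16 ∨ u10 = u1
u4 ∨ u3 = u17
u1 ∨ u17 = u1
u5 ∧ u18 = u18
u17 ∨ u4 = u17
u18 ∧ u17 = u18
u1 ∨ u18 = u1
u2 ∨ u15 = u2
u18 ∨ u7 = u7
u2 ∧ u7 = u7
u10 ∨ u14 = u14
u15 ∧ u9 = u13
u14 ∨ u13 = u14
u7 ∨ u14 = u14
u1 ∧ u14 = u14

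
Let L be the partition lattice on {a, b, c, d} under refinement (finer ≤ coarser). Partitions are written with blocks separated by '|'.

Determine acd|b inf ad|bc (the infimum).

Common lower bounds of {acd|b, ad|bc}: ad|b|c, a|b|c|d.
The greatest among these is ad|b|c.

ad|b|c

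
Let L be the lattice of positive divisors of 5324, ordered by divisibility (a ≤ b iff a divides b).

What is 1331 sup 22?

In the divisibility order, the join is the least common multiple: lcm(1331, 22) = 2662.

2662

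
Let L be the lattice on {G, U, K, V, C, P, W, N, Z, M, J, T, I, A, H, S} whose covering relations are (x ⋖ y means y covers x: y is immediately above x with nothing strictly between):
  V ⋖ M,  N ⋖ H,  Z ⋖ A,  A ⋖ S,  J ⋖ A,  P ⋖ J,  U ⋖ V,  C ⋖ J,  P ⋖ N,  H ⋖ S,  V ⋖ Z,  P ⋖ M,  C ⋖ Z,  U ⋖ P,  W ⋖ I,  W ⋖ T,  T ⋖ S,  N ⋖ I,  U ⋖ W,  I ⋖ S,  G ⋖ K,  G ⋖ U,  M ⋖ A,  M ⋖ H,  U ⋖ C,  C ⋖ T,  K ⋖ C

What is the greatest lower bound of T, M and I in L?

Common lower bounds of {T, M, I}: G, U.
The greatest among these is U.

U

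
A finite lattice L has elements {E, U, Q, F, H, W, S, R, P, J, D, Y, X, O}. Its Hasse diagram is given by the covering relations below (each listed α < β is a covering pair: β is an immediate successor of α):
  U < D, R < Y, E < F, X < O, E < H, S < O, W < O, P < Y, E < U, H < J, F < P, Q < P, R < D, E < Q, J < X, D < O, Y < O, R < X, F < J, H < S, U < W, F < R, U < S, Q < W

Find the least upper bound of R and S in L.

Common upper bounds of {R, S}: O.
The least among these is O.

O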